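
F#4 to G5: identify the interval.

minor ninth

F to G spans two letter names (F-G), plus an octave: a ninth.
F#4 to G5 is 13 semitones, a half step short of the major ninth (14), so this is minor.
(Equivalently, a compound minor second: a minor second plus an octave.)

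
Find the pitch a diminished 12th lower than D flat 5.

Five letters down from D (plus an octave) reaches G.
A diminished twelfth spans 18 semitones, so from Db5 the target pitch is G3.

G 3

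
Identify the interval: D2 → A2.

D to A spans five letter names (D-E-F-G-A) — that makes it a fifth of some quality.
The perfect fifth spans 7 semitones, and D2 to A2 is exactly 7 semitones — so this is a perfect fifth.

perfect 5th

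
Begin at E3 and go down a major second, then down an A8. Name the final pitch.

Db2

Down a major second from E3: D3 (2 semitones down).
An augmented octave down from D3 is Db2.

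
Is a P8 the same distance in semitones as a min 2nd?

A perfect octave spans 12 semitones; a minor second spans 1 semitone. They differ by 11.

No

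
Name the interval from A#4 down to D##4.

diminished 5th

Descending from A#4 to D##4 is the same interval as ascending D##4 to A#4.
D to A spans five letter names (D-E-F-G-A) — that makes it a fifth of some quality.
D##4 to A#4 spans 6 semitones — one semitone narrower than the perfect fifth (7) — giving a diminished fifth.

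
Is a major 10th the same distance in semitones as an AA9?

Yes

A major tenth = 16 semitones = a doubly augmented ninth; enharmonically equal.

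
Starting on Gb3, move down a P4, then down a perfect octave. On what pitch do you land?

Gb3 down a perfect fourth → Db3 (5 semitones).
A perfect octave down from Db3 is Db2.

Db2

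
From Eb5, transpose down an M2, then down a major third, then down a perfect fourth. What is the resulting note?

Fb4

Eb5 down a major second → Db5 (2 semitones).
A major third down from Db5 is Bbb4.
Down a perfect fourth from Bbb4: Fb4 (5 semitones down).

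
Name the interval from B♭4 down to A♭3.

Descending from Bb4 to Ab3 is the same interval as ascending Ab3 to Bb4.
A to B spans two letter names (A-B), plus an octave, so the interval is some kind of ninth.
Counting semitones, Ab3→Bb4 is 14, which is the major ninth.
(Equivalently, a compound major second: a major second plus an octave.)

M9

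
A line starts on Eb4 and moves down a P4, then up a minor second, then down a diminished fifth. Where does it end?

A perfect fourth down from Eb4 is Bb3.
Up a minor second from Bb3: Cb4 (1 semitone up).
Down a diminished fifth from Cb4: F3 (6 semitones down).

F3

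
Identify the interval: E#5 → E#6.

E to E is the same letter name, plus an octave: an octave.
E#5 to E#6 is 12 semitones, matching the perfect octave exactly, so the quality is perfect.

perfect 8th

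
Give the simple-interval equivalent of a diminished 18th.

d4

Subtracting seven from the interval number removes an octave: 18 − 14 = 4.
Quality carries through unchanged, so the simple form is a diminished fourth.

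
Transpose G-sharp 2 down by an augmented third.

Counting three letter names down from G lands on E.
An augmented third spans 5 semitones, so from G#2 the target pitch is Eb2.

E-flat 2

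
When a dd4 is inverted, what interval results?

doubly augmented fifth

The rule of nine gives the new number: 9 − 4 = 5, so a fourth becomes a fifth.
Quality inverts too: doubly diminished becomes doubly augmented. That makes the inversion a doubly augmented fifth.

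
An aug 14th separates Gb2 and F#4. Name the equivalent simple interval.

A7

Each octave removed subtracts seven from the number: 14 − 7 = 7.
So an augmented fourteenth is an octave plus an augmented seventh. The quality is unchanged.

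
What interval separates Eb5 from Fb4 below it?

M7

Descending from Eb5 to Fb4 is the same interval as ascending Fb4 to Eb5.
F to E spans seven letter names (F-G-A-B-C-D-E) — that makes it a seventh of some quality.
The major seventh spans 11 semitones, and Fb4 to Eb5 is exactly 11 semitones — so this is a major seventh.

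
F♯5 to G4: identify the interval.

major seventh

Descending from F#5 to G4 is the same interval as ascending G4 to F#5.
G to F spans seven letter names (G-A-B-C-D-E-F), so the interval is some kind of seventh.
G4 to F#5 is 11 semitones, matching the major seventh exactly, so the quality is major.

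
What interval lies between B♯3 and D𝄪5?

B to D spans three letter names (B-C-D), plus an octave, so the interval is some kind of tenth.
Counting semitones, B#3→D##5 is 16, which is the major tenth.
(Equivalently, a compound major third: a major third plus an octave.)

major tenth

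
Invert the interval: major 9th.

m7

First reduce the compound major ninth to its simple form, a major second.
Interval numbers invert to sum to nine: 2 + 7 = 9, so a second inverts to a seventh.
The quality also flips — major becomes minor — giving a minor seventh.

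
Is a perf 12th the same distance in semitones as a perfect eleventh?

A perfect twelfth is 19 semitones but a perfect eleventh is 17 semitones — different sizes.

No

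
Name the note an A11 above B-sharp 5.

The eleventh's letter: B up four letter names plus an octave → E.
An augmented eleventh is 18 semitones; 18 semitones up from B#5 gives E##7.

E-double-sharp 7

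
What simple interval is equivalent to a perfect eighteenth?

perfect 4th

Take out 2 octaves (14 from the number): 18 − 14 = 4.
That makes a perfect eighteenth a compound perfect fourth — 2 octaves plus a perfect fourth.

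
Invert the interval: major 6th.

m3

The rule of nine gives the new number: 9 − 6 = 3, so a sixth becomes a third.
The quality also flips — major becomes minor — giving a minor third.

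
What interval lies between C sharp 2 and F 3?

diminished eleventh

C to F spans four letter names (C-D-E-F), plus an octave, so the interval is some kind of eleventh.
The perfect eleventh is 17 semitones; here we have 16, one semitone narrower: diminished.
(Equivalently, a compound diminished fourth: a diminished fourth plus an octave.)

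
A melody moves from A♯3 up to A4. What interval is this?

diminished octave

A to A is the same letter name, plus an octave: an octave.
A#3 to A4 spans 11 semitones — one semitone narrower than the perfect octave (12) — giving a diminished octave.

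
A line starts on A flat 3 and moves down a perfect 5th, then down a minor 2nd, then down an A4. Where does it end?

Down a perfect fifth from Ab3: Db3 (7 semitones down).
A minor second down from Db3 is C3.
C3 down an augmented fourth → Gb2 (6 semitones).

G flat 2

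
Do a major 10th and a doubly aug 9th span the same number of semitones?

Both span 16 semitones: a major tenth and a doubly augmented ninth are the same chromatic distance.

Yes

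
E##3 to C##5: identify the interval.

E to C spans six letter names (E-F-G-A-B-C), plus an octave: a thirteenth.
E##3 to C##5 is 20 semitones, a half step short of the major thirteenth (21), so this is minor.
(Equivalently, a compound minor sixth: a minor sixth plus an octave.)

minor thirteenth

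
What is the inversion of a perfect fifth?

Inverted interval numbers add to nine, so a fifth pairs with a fourth (5 + 4 = 9).
And perfect stays perfect under inversion, so we get a perfect fourth.

P4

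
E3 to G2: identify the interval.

Descending from E3 to G2 is the same interval as ascending G2 to E3.
G to E spans six letter names (G-A-B-C-D-E) — that makes it a sixth of some quality.
G2 to E3 is 9 semitones, matching the major sixth exactly, so the quality is major.

major sixth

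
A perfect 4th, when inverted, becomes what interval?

P5

The rule of nine gives the new number: 9 − 4 = 5, so a fourth becomes a fifth.
And perfect stays perfect under inversion, so we get a perfect fifth.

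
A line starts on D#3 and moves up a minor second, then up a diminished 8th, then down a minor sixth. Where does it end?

G3

D#3 up a minor second → E3 (1 semitone).
E3 up a diminished octave → Eb4 (11 semitones).
Down a minor sixth from Eb4: G3 (8 semitones down).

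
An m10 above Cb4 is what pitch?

Ebb5

Counting three letter names plus an octave up from C lands on E.
Moving 15 semitones up from Cb4 (the size of a minor tenth) reaches Ebb5.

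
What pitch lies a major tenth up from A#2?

Counting three letter names plus an octave up from A lands on C.
Moving 16 semitones up from A#2 (the size of a major tenth) reaches C##4.

C##4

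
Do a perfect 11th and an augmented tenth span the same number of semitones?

Yes

A perfect eleventh = 17 semitones = an augmented tenth; enharmonically equal.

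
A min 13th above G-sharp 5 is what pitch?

E 7

Six letters up from G (plus an octave) reaches E.
A minor thirteenth is 20 semitones; 20 semitones up from G#5 gives E7.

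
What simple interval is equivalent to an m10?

m3

Each octave removed subtracts seven from the number: 10 − 7 = 3.
That makes a minor tenth a compound minor third — an octave plus a minor third.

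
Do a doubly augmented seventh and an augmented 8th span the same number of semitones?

Both span 13 semitones: a doubly augmented seventh and an augmented octave are the same chromatic distance.

Yes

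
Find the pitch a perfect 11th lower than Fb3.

Cb2

The eleventh's letter: F down four letter names plus an octave → C.
Moving 17 semitones down from Fb3 (the size of a perfect eleventh) reaches Cb2.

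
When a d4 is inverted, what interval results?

augmented 5th

The rule of nine gives the new number: 9 − 4 = 5, so a fourth becomes a fifth.
The quality also flips — diminished becomes augmented — giving an augmented fifth.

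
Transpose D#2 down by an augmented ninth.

C1

Counting two letter names plus an octave down from D lands on C.
An augmented ninth spans 15 semitones, so from D#2 the target pitch is C1.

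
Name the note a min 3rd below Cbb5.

Counting three letter names down from C lands on A.
A minor third is 3 semitones; 3 semitones down from Cbb5 gives Abb4.

Abb4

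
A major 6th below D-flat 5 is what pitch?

The sixth takes the letter from D down to F.
A major sixth spans 9 semitones, so from Db5 the target pitch is Fb4.

F-flat 4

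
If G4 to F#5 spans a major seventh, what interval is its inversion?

minor 2nd

Inverted interval numbers add to nine, so a seventh pairs with a second (7 + 2 = 9).
Quality inverts too: major becomes minor. That makes the inversion a minor second.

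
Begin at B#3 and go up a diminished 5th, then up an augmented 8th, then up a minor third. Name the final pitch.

A#5

B#3 up a diminished fifth → F#4 (6 semitones).
F#4 up an augmented octave → F##5 (13 semitones).
Up a minor third from F##5: A#5 (3 semitones up).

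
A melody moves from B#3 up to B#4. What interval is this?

B to B is the same letter name, plus an octave — that makes it an octave of some quality.
B#3 to B#4 is 12 semitones, matching the perfect octave exactly, so the quality is perfect.

perfect octave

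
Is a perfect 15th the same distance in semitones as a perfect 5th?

A perfect fifteenth spans 24 semitones; a perfect fifth spans 7 semitones. They differ by 17.

No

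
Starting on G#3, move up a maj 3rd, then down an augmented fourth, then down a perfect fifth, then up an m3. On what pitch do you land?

G#3 up a major third → B#3 (4 semitones).
B#3 down an augmented fourth → F#3 (6 semitones).
Down a perfect fifth from F#3: B2 (7 semitones down).
B2 up a minor third → D3 (3 semitones).

D3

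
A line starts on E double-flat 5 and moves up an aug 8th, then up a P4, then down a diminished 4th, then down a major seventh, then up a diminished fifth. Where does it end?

C flat 6

Ebb5 up an augmented octave → Eb6 (13 semitones).
Up a perfect fourth from Eb6: Ab6 (5 semitones up).
A diminished fourth down from Ab6 is E6.
Down a major seventh from E6: F5 (11 semitones down).
F5 up a diminished fifth → Cb6 (6 semitones).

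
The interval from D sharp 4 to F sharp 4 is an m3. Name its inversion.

M6

Interval numbers invert to sum to nine: 3 + 6 = 9, so a third inverts to a sixth.
Quality inverts too: minor becomes major. That makes the inversion a major sixth.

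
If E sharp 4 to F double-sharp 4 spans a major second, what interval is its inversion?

Interval numbers invert to sum to nine: 2 + 7 = 9, so a second inverts to a seventh.
The quality also flips — major becomes minor — giving a minor seventh.

m7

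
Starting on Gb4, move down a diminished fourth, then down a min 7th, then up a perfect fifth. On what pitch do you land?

A diminished fourth down from Gb4 is D4.
Down a minor seventh from D4: E3 (10 semitones down).
A perfect fifth up from E3 is B3.

B3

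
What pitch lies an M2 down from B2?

A2

Counting two letter names down from B lands on A.
A major second spans 2 semitones, so from B2 the target pitch is A2.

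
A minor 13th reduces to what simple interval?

Take out an octave (7 from the number): 13 − 7 = 6.
So a minor thirteenth is an octave plus a minor sixth. The quality is unchanged.

minor sixth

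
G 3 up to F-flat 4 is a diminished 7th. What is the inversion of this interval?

A2

Inverted interval numbers add to nine, so a seventh pairs with a second (7 + 2 = 9).
And diminished becomes augmented under inversion, so we get an augmented second.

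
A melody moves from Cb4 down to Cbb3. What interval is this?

A8

Descending from Cb4 to Cbb3 is the same interval as ascending Cbb3 to Cb4.
C to C is the same letter name, plus an octave, so the interval is some kind of octave.
A perfect octave would be 12 semitones; Cbb3 to Cb4 is 13, one semitone wider, so the interval is augmented.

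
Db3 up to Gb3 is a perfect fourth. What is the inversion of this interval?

Inverted interval numbers add to nine, so a fourth pairs with a fifth (4 + 5 = 9).
And perfect stays perfect under inversion, so we get a perfect fifth.

perfect 5th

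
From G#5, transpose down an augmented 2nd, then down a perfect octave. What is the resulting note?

F4

An augmented second down from G#5 is F5.
F5 down a perfect octave → F4 (12 semitones).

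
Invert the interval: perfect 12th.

First reduce the compound perfect twelfth to its simple form, a perfect fifth.
Inverted interval numbers add to nine, so a fifth pairs with a fourth (5 + 4 = 9).
And perfect stays perfect under inversion, so we get a perfect fourth.

perfect fourth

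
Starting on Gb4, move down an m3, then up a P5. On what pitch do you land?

Bb4

Gb4 down a minor third → Eb4 (3 semitones).
A perfect fifth up from Eb4 is Bb4.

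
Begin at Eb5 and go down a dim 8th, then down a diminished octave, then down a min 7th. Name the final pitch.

Down a diminished octave from Eb5: E4 (11 semitones down).
A diminished octave down from E4 is E#3.
A minor seventh down from E#3 is F##2.

F##2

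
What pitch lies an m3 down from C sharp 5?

Three letter names down from C: A.
A minor third spans 3 semitones, so from C#5 the target pitch is A#4.

A sharp 4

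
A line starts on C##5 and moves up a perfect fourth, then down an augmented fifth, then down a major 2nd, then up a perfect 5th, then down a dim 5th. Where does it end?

A#4

A perfect fourth up from C##5 is F##5.
F##5 down an augmented fifth → B4 (8 semitones).
A major second down from B4 is A4.
A4 up a perfect fifth → E5 (7 semitones).
Down a diminished fifth from E5: A#4 (6 semitones down).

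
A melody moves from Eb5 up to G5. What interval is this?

major 3rd

E to G spans three letter names (E-F-G), so the interval is some kind of third.
Counting semitones, Eb5→G5 is 4, which is the major third.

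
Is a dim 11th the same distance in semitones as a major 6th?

16 semitones (diminished eleventh) vs 9 semitones (major sixth): not equal.

No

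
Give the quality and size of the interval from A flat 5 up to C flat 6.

minor third

A to C spans three letter names (A-B-C), so the interval is some kind of third.
A major third would be 4 semitones, but Ab5 to Cb6 is 3 — one semitone narrower, making it a minor third.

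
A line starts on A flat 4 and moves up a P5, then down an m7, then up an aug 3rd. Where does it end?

A sharp 4

Up a perfect fifth from Ab4: Eb5 (7 semitones up).
A minor seventh down from Eb5 is F4.
Up an augmented third from F4: A#4 (5 semitones up).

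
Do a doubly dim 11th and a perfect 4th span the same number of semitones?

No

A doubly diminished eleventh spans 15 semitones; a perfect fourth spans 5 semitones. They differ by 10.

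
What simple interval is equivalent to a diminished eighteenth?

diminished 4th

Subtracting seven from the interval number removes an octave: 18 − 14 = 4.
Quality carries through unchanged, so the simple form is a diminished fourth.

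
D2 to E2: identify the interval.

D to E spans two letter names (D-E) — that makes it a second of some quality.
D2 to E2 is 2 semitones, matching the major second exactly, so the quality is major.

major second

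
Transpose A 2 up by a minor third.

C 3

Three letter names up from A: C.
A minor third spans 3 semitones, so from A2 the target pitch is C3.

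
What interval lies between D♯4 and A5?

D to A spans five letter names (D-E-F-G-A), plus an octave: a twelfth.
The perfect twelfth is 19 semitones; here we have 18, one semitone narrower: diminished.
(Equivalently, a compound diminished fifth: a diminished fifth plus an octave.)

diminished twelfth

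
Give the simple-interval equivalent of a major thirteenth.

major sixth

Take out an octave (7 from the number): 13 − 7 = 6.
That makes a major thirteenth a compound major sixth — an octave plus a major sixth.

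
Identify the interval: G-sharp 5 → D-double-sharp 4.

diminished eleventh

Descending from G#5 to D##4 is the same interval as ascending D##4 to G#5.
D to G spans four letter names (D-E-F-G), plus an octave, so the interval is some kind of eleventh.
The perfect eleventh is 17 semitones; here we have 16, one semitone narrower: diminished.
(Equivalently, a compound diminished fourth: a diminished fourth plus an octave.)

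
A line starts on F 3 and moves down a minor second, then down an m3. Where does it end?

C sharp 3

Down a minor second from F3: E3 (1 semitone down).
A minor third down from E3 is C#3.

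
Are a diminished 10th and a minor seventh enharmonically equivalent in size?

No

14 semitones (diminished tenth) vs 10 semitones (minor seventh): not equal.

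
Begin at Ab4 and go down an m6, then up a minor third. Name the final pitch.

Eb4

Down a minor sixth from Ab4: C4 (8 semitones down).
A minor third up from C4 is Eb4.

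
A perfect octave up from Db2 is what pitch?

The letter stays D (same as the start), shifted an octave up.
A perfect octave is 12 semitones; 12 semitones up from Db2 gives Db3.

Db3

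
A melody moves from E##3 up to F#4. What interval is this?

E to F spans two letter names (E-F), plus an octave, so the interval is some kind of ninth.
The major ninth is 14 semitones; here we have 12, two semitones narrower: diminished.

diminished ninth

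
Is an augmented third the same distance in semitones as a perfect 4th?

An augmented third spans 5 semitones, and a perfect fourth also spans 5 semitones — they're enharmonic.

Yes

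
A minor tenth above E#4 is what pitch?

Counting three letter names plus an octave up from E lands on G.
Moving 15 semitones up from E#4 (the size of a minor tenth) reaches G#5.

G#5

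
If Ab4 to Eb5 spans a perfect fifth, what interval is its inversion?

The rule of nine gives the new number: 9 − 5 = 4, so a fifth becomes a fourth.
Quality inverts too: perfect stays perfect. That makes the inversion a perfect fourth.

perfect 4th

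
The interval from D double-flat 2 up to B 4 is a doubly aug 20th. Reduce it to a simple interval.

Subtracting seven from the interval number removes an octave: 20 − 14 = 6.
That makes a doubly augmented twentieth a compound doubly augmented sixth — 2 octaves plus a doubly augmented sixth.

doubly augmented 6th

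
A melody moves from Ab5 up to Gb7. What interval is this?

minor 14th

A to G spans seven letter names (A-B-C-D-E-F-G), plus an octave: a fourteenth.
Ab5 to Gb7 is 22 semitones, a half step short of the major fourteenth (23), so this is minor.
(Equivalently, a compound minor seventh: a minor seventh plus an octave.)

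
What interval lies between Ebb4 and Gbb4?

minor third

E to G spans three letter names (E-F-G): a third.
A major third would be 4 semitones, but Ebb4 to Gbb4 is 3 — one semitone narrower, making it a minor third.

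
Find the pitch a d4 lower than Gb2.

D2

Counting four letter names down from G lands on D.
Moving 4 semitones down from Gb2 (the size of a diminished fourth) reaches D2.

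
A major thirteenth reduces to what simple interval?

M6

Take out an octave (7 from the number): 13 − 7 = 6.
Quality carries through unchanged, so the simple form is a major sixth.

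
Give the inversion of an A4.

diminished fifth

Inverted interval numbers add to nine, so a fourth pairs with a fifth (4 + 5 = 9).
Quality inverts too: augmented becomes diminished. That makes the inversion a diminished fifth.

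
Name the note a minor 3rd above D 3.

Counting three letter names up from D lands on F.
A minor third is 3 semitones; 3 semitones up from D3 gives F3.

F 3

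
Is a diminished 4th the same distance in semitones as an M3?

Yes

Both span 4 semitones: a diminished fourth and a major third are the same chromatic distance.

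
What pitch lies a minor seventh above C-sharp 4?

B 4

Seven letter names up from C: B.
A minor seventh spans 10 semitones, so from C#4 the target pitch is B4.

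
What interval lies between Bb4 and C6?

M9

B to C spans two letter names (B-C), plus an octave — that makes it a ninth of some quality.
Counting semitones, Bb4→C6 is 14, which is the major ninth.
(Equivalently, a compound major second: a major second plus an octave.)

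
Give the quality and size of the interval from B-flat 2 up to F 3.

B to F spans five letter names (B-C-D-E-F) — that makes it a fifth of some quality.
The perfect fifth spans 7 semitones, and Bb2 to F3 is exactly 7 semitones — so this is a perfect fifth.

perfect fifth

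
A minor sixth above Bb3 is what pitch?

The sixth takes the letter from B up to G.
Moving 8 semitones up from Bb3 (the size of a minor sixth) reaches Gb4.

Gb4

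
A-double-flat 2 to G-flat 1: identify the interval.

minor 9th

Descending from Abb2 to Gb1 is the same interval as ascending Gb1 to Abb2.
G to A spans two letter names (G-A), plus an octave: a ninth.
At 13 semitones, Gb1→Abb2 falls one short of a major ninth: minor.
(Equivalently, a compound minor second: a minor second plus an octave.)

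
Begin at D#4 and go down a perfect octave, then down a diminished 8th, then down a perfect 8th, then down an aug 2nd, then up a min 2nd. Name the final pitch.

D1

A perfect octave down from D#4 is D#3.
D#3 down a diminished octave → D##2 (11 semitones).
A perfect octave down from D##2 is D##1.
An augmented second down from D##1 is C#1.
C#1 up a minor second → D1 (1 semitone).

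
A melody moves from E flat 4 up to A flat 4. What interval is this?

P4

E to A spans four letter names (E-F-G-A), so the interval is some kind of fourth.
Counting semitones, Eb4→Ab4 is 5, which is the perfect fourth.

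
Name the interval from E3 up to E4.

E to E is the same letter name, plus an octave, so the interval is some kind of octave.
Counting semitones, E3→E4 is 12, which is the perfect octave.

P8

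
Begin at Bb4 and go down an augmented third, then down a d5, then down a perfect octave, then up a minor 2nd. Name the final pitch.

Bb4 down an augmented third → Gbb4 (5 semitones).
Down a diminished fifth from Gbb4: Cb4 (6 semitones down).
Down a perfect octave from Cb4: Cb3 (12 semitones down).
A minor second up from Cb3 is Dbb3.

Dbb3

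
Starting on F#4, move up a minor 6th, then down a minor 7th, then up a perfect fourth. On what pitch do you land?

A4

F#4 up a minor sixth → D5 (8 semitones).
Down a minor seventh from D5: E4 (10 semitones down).
E4 up a perfect fourth → A4 (5 semitones).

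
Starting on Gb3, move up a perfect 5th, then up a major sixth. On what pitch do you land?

Bb4

Up a perfect fifth from Gb3: Db4 (7 semitones up).
Up a major sixth from Db4: Bb4 (9 semitones up).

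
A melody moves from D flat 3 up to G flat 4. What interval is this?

perfect eleventh

D to G spans four letter names (D-E-F-G), plus an octave: an eleventh.
Db3 to Gb4 is 17 semitones, matching the perfect eleventh exactly, so the quality is perfect.
(Equivalently, a compound perfect fourth: a perfect fourth plus an octave.)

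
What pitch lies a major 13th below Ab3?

Cb2

The thirteenth's letter: A down six letter names plus an octave → C.
A major thirteenth is 21 semitones; 21 semitones down from Ab3 gives Cb2.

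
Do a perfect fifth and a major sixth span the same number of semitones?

No

7 semitones (perfect fifth) vs 9 semitones (major sixth): not equal.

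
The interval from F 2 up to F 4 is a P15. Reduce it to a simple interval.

P8

Take out an octave (7 from the number): 15 − 7 = 8.
That makes a perfect fifteenth a compound perfect octave — an octave plus a perfect octave.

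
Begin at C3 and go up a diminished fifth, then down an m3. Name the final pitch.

A diminished fifth up from C3 is Gb3.
A minor third down from Gb3 is Eb3.

Eb3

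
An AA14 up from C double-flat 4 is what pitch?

The fourteenth's letter: C up seven letter names plus an octave → B.
A doubly augmented fourteenth spans 25 semitones, so from Cbb4 the target pitch is B5.

B 5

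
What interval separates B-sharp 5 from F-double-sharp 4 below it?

Descending from B#5 to F##4 is the same interval as ascending F##4 to B#5.
F to B spans four letter names (F-G-A-B), plus an octave: an eleventh.
F##4 to B#5 is 17 semitones, matching the perfect eleventh exactly, so the quality is perfect.
(Equivalently, a compound perfect fourth: a perfect fourth plus an octave.)

P11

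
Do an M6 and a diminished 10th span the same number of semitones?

9 semitones (major sixth) vs 14 semitones (diminished tenth): not equal.

No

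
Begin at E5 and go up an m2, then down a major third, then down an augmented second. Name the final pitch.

Cbb5

A minor second up from E5 is F5.
F5 down a major third → Db5 (4 semitones).
An augmented second down from Db5 is Cbb5.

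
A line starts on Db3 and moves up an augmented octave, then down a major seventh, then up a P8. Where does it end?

Eb4

Db3 up an augmented octave → D4 (13 semitones).
Down a major seventh from D4: Eb3 (11 semitones down).
A perfect octave up from Eb3 is Eb4.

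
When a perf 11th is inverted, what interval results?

First reduce the compound perfect eleventh to its simple form, a perfect fourth.
Inverted interval numbers add to nine, so a fourth pairs with a fifth (4 + 5 = 9).
Quality inverts too: perfect stays perfect. That makes the inversion a perfect fifth.

P5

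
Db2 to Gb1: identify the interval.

Descending from Db2 to Gb1 is the same interval as ascending Gb1 to Db2.
G to D spans five letter names (G-A-B-C-D), so the interval is some kind of fifth.
Gb1 to Db2 is 7 semitones, matching the perfect fifth exactly, so the quality is perfect.

perfect 5th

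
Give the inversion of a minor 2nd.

major seventh

Interval numbers invert to sum to nine: 2 + 7 = 9, so a second inverts to a seventh.
Quality inverts too: minor becomes major. That makes the inversion a major seventh.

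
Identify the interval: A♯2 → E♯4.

A to E spans five letter names (A-B-C-D-E), plus an octave: a twelfth.
Counting semitones, A#2→E#4 is 19, which is the perfect twelfth.
(Equivalently, a compound perfect fifth: a perfect fifth plus an octave.)

perfect twelfth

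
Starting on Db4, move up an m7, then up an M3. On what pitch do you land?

Up a minor seventh from Db4: Cb5 (10 semitones up).
A major third up from Cb5 is Eb5.

Eb5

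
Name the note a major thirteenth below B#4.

Six letters down from B (plus an octave) reaches D.
A major thirteenth spans 21 semitones, so from B#4 the target pitch is D#3.

D#3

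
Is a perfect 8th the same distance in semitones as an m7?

No

A perfect octave spans 12 semitones; a minor seventh spans 10 semitones. They differ by 2.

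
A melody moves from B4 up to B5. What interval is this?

B to B is the same letter name, plus an octave: an octave.
B4 to B5 is 12 semitones, matching the perfect octave exactly, so the quality is perfect.

perfect octave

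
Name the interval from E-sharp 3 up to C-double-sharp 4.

E to C spans six letter names (E-F-G-A-B-C): a sixth.
E#3 to C##4 is 9 semitones, matching the major sixth exactly, so the quality is major.

major sixth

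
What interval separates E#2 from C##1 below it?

Descending from E#2 to C##1 is the same interval as ascending C##1 to E#2.
C to E spans three letter names (C-D-E), plus an octave: a tenth.
C##1 to E#2 is 15 semitones, a half step short of the major tenth (16), so this is minor.
(Equivalently, a compound minor third: a minor third plus an octave.)

minor tenth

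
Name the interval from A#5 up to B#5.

major 2nd

A to B spans two letter names (A-B) — that makes it a second of some quality.
Counting semitones, A#5→B#5 is 2, which is the major second.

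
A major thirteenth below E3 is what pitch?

Counting six letter names plus an octave down from E lands on G.
Moving 21 semitones down from E3 (the size of a major thirteenth) reaches G1.

G1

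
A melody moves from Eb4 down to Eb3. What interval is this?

Descending from Eb4 to Eb3 is the same interval as ascending Eb3 to Eb4.
E to E is the same letter name, plus an octave — that makes it an octave of some quality.
Eb3 to Eb4 is 12 semitones, matching the perfect octave exactly, so the quality is perfect.

perfect 8th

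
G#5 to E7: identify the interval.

minor thirteenth

G to E spans six letter names (G-A-B-C-D-E), plus an octave: a thirteenth.
G#5 to E7 is 20 semitones, a half step short of the major thirteenth (21), so this is minor.
(Equivalently, a compound minor sixth: a minor sixth plus an octave.)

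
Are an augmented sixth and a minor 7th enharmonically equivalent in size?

An augmented sixth = 10 semitones = a minor seventh; enharmonically equal.

Yes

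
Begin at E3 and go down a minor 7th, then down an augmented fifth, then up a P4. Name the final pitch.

Eb2

Down a minor seventh from E3: F#2 (10 semitones down).
Down an augmented fifth from F#2: Bb1 (8 semitones down).
A perfect fourth up from Bb1 is Eb2.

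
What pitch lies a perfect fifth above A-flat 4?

Counting five letter names up from A lands on E.
Moving 7 semitones up from Ab4 (the size of a perfect fifth) reaches Eb5.

E-flat 5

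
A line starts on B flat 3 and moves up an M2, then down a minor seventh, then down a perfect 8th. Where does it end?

Bb3 up a major second → C4 (2 semitones).
A minor seventh down from C4 is D3.
Down a perfect octave from D3: D2 (12 semitones down).

D 2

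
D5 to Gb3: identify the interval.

Descending from D5 to Gb3 is the same interval as ascending Gb3 to D5.
G to D spans five letter names (G-A-B-C-D), plus an octave, so the interval is some kind of twelfth.
The perfect twelfth is 19 semitones; here we have 20, one semitone wider: augmented.
(Equivalently, a compound augmented fifth: an augmented fifth plus an octave.)

A12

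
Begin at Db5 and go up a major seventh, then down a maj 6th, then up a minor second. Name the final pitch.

Db5 up a major seventh → C6 (11 semitones).
A major sixth down from C6 is Eb5.
A minor second up from Eb5 is Fb5.

Fb5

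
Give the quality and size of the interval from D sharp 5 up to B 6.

D to B spans six letter names (D-E-F-G-A-B), plus an octave: a thirteenth.
D#5 to B6 is 20 semitones, a half step short of the major thirteenth (21), so this is minor.
(Equivalently, a compound minor sixth: a minor sixth plus an octave.)

minor thirteenth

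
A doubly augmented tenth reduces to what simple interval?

doubly augmented third

Subtracting seven from the interval number removes an octave: 10 − 7 = 3.
So a doubly augmented tenth is an octave plus a doubly augmented third. The quality is unchanged.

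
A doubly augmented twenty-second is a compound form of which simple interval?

Each octave removed subtracts seven from the number: 22 − 14 = 8.
So a doubly augmented twenty-second is 2 octaves plus a doubly augmented octave. The quality is unchanged.

doubly augmented octave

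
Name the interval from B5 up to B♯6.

B to B is the same letter name, plus an octave, so the interval is some kind of octave.
The perfect octave is 12 semitones; here we have 13, one semitone wider: augmented.

A8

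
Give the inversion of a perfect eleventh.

First reduce the compound perfect eleventh to its simple form, a perfect fourth.
Interval numbers invert to sum to nine: 4 + 5 = 9, so a fourth inverts to a fifth.
The quality also flips — perfect stays perfect — giving a perfect fifth.

P5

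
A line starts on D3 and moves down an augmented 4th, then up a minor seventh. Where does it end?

Gb3

D3 down an augmented fourth → Ab2 (6 semitones).
Up a minor seventh from Ab2: Gb3 (10 semitones up).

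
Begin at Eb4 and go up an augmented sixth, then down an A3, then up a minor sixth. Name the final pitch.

An augmented sixth up from Eb4 is C#5.
C#5 down an augmented third → Ab4 (5 semitones).
Ab4 up a minor sixth → Fb5 (8 semitones).

Fb5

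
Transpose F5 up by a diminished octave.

For an octave the letter name doesn't change: still F, an octave up.
Moving 11 semitones up from F5 (the size of a diminished octave) reaches Fb6.

Fb6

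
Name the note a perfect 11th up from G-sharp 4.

The eleventh's letter: G up four letter names plus an octave → C.
A perfect eleventh is 17 semitones; 17 semitones up from G#4 gives C#6.

C-sharp 6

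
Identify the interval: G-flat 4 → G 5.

A8

G to G is the same letter name, plus an octave, so the interval is some kind of octave.
Gb4 to G5 spans 13 semitones — one semitone wider than the perfect octave (12) — giving an augmented octave.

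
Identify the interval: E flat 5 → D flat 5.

major 2nd

Descending from Eb5 to Db5 is the same interval as ascending Db5 to Eb5.
D to E spans two letter names (D-E): a second.
Counting semitones, Db5→Eb5 is 2, which is the major second.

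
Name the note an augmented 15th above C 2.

C sharp 4

The letter stays C (same as the start), shifted two octaves up.
Moving 25 semitones up from C2 (the size of an augmented fifteenth) reaches C#4.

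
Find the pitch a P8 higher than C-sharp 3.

C-sharp 4

For an octave the letter name doesn't change: still C, an octave up.
A perfect octave is 12 semitones; 12 semitones up from C#3 gives C#4.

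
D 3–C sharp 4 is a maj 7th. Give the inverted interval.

Interval numbers invert to sum to nine: 7 + 2 = 9, so a seventh inverts to a second.
The quality also flips — major becomes minor — giving a minor second.

minor 2nd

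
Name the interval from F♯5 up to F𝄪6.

F to F is the same letter name, plus an octave: an octave.
The perfect octave is 12 semitones; here we have 13, one semitone wider: augmented.

augmented octave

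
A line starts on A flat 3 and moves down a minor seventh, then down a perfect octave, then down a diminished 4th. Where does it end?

A minor seventh down from Ab3 is Bb2.
Down a perfect octave from Bb2: Bb1 (12 semitones down).
Bb1 down a diminished fourth → F#1 (4 semitones).

F sharp 1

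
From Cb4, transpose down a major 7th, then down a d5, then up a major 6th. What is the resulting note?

Cb4 down a major seventh → Dbb3 (11 semitones).
Dbb3 down a diminished fifth → Gb2 (6 semitones).
Up a major sixth from Gb2: Eb3 (9 semitones up).

Eb3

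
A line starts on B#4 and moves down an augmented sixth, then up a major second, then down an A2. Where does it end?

Db4

Down an augmented sixth from B#4: D4 (10 semitones down).
A major second up from D4 is E4.
Down an augmented second from E4: Db4 (3 semitones down).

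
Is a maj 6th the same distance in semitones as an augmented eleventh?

No

A major sixth is 9 semitones but an augmented eleventh is 18 semitones — different sizes.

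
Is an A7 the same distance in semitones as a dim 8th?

An augmented seventh spans 12 semitones; a diminished octave spans 11 semitones. They differ by 1.

No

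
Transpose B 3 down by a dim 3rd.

G-double-sharp 3

Counting three letter names down from B lands on G.
A diminished third spans 2 semitones, so from B3 the target pitch is G##3.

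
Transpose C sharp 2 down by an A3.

Three letter names down from C: A.
An augmented third spans 5 semitones, so from C#2 the target pitch is Ab1.

A flat 1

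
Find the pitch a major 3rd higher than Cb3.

Counting three letter names up from C lands on E.
A major third is 4 semitones; 4 semitones up from Cb3 gives Eb3.

Eb3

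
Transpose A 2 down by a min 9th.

Two letters down from A (plus an octave) reaches G.
Moving 13 semitones down from A2 (the size of a minor ninth) reaches G#1.

G sharp 1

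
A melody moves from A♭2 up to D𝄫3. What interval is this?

A to D spans four letter names (A-B-C-D), so the interval is some kind of fourth.
Ab2 to Dbb3 spans 4 semitones — one semitone narrower than the perfect fourth (5) — giving a diminished fourth.

diminished 4th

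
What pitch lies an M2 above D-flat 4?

Counting two letter names up from D lands on E.
A major second is 2 semitones; 2 semitones up from Db4 gives Eb4.

E-flat 4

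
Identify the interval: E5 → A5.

perfect fourth

E to A spans four letter names (E-F-G-A), so the interval is some kind of fourth.
E5 to A5 is 5 semitones, matching the perfect fourth exactly, so the quality is perfect.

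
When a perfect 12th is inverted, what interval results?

perfect 4th

First reduce the compound perfect twelfth to its simple form, a perfect fifth.
The rule of nine gives the new number: 9 − 5 = 4, so a fifth becomes a fourth.
The quality also flips — perfect stays perfect — giving a perfect fourth.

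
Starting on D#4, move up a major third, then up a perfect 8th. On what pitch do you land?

D#4 up a major third → F##4 (4 semitones).
A perfect octave up from F##4 is F##5.

F##5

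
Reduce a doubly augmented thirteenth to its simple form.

Take out an octave (7 from the number): 13 − 7 = 6.
Quality carries through unchanged, so the simple form is a doubly augmented sixth.

doubly augmented sixth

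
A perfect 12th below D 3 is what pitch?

Counting five letter names plus an octave down from D lands on G.
Moving 19 semitones down from D3 (the size of a perfect twelfth) reaches G1.

G 1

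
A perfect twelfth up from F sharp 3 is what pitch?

C sharp 5

Five letters up from F (plus an octave) reaches C.
A perfect twelfth spans 19 semitones, so from F#3 the target pitch is C#5.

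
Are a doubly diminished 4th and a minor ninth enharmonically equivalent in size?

A doubly diminished fourth is 3 semitones but a minor ninth is 13 semitones — different sizes.

No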